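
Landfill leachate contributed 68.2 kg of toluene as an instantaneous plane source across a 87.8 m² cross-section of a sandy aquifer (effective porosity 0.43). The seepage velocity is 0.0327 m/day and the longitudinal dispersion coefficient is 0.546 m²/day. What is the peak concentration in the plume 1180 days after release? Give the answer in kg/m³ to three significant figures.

0.0201 kg/m³

The peak of an instantaneous 1D plume sits at x = vt; there the Gaussian factor is 1 and C_max = M/(n_e·A·√(4πDt)), where n_e·A is the pore area the mass is dissolved in.
√(4πDt) = √(4π × 0.546 × 1180) = 89.98 m, so C_max = 68.2/(0.43 × 87.8 × 89.98) = 0.0201 kg/m³.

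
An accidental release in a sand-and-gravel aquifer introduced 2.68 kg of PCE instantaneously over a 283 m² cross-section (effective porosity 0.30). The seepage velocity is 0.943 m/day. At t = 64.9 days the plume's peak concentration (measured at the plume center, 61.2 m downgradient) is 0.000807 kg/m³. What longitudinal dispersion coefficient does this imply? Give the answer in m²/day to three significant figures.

At the plume center C_max = M/(n_e·A·√(4πDt)), so D = M²/(4πt·(n_e·A·C_max)²).
n_e·A·C_max = 0.30 × 283 × 0.000807 = 0.06851 kg/m.
D = 2.68²/(4π × 64.9 × 0.06851²) = 1.88 m²/day.

1.88 m²/day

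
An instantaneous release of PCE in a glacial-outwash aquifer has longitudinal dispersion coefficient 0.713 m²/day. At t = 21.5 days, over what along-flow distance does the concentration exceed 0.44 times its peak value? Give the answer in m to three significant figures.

The plume is Gaussian with σ = √(2Dt) = √(2 × 0.713 × 21.5) = 5.537 m.
C/C_peak = exp(−Δx²/(2σ²)) = 0.44 ⇒ Δx = σ·√(−2 ln 0.44) = 5.537 × 1.281 = 7.093 m.
Width = 2Δx = 14.2 m.

14.2 m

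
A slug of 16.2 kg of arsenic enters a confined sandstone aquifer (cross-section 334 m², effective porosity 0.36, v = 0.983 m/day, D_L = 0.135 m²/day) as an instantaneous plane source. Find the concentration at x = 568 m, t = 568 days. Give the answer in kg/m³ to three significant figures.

0.00320 kg/m³

For an instantaneous plane source, C(x,t) = M/(n_e·A·√(4πDt)) · exp(−(x−vt)²/(4Dt)), with n_e·A the pore (flow) area.
Plume center vt = 0.983 × 568 = 558.344 m, so the well at 568 m is 9.656 m downgradient of the peak.
√(4πDt) = 31.04 m, giving peak height M/(n_e·A·√(4πDt)) = 16.2/(0.36 × 334 × 31.04) = 0.004341 kg/m³.
(x−vt)²/(4Dt) = (9.656)²/(4 × 0.135 × 568) = 0.3040; exp(−0.3040) = 0.7379.
C = 0.004341 × 0.7379 = 0.00320 kg/m³.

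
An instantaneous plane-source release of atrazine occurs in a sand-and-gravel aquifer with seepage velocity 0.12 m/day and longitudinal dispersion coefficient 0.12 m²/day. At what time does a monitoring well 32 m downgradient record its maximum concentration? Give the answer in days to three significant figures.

For the 1D instantaneous-source solution, setting ∂C/∂t = 0 at fixed x gives v²t² + 2Dt − x² = 0, so t = (√(D² + v²x²) − D)/v².
√(D² + v²x²) = √(0.12² + 0.12² × 32²) = 3.842; v² = 0.0144.
t = (3.842 − 0.12)/0.0144 = 258 days (vs. the pure-advection estimate x/v = 267 d).

258 days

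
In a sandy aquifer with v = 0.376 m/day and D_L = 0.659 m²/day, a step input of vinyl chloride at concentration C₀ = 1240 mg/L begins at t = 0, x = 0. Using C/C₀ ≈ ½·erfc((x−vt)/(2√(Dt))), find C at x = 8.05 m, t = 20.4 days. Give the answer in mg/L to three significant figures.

For a continuous step input, C/C₀ ≈ ½·erfc((x−vt)/(2√(Dt))).
vt = 0.376 × 20.4 = 7.6704 m and 2√(Dt) = 2√(0.659 × 20.4) = 7.333 m.
Argument (x−vt)/(2√(Dt)) = (8.05 − 7.6704)/7.333 = 0.05177; ½·erfc(0.05177) = 0.4708.
C = 1240 × 0.4708 = 584 mg/L.

584 mg/L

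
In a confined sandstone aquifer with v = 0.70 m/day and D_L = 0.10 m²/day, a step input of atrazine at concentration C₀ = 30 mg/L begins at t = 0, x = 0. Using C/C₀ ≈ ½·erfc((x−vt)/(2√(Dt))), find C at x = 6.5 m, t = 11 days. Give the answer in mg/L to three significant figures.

23.7 mg/L

For a continuous step input, C/C₀ ≈ ½·erfc((x−vt)/(2√(Dt))).
vt = 0.70 × 11 = 7.7 m and 2√(Dt) = 2√(0.10 × 11) = 2.098 m.
Argument (x−vt)/(2√(Dt)) = (6.5 − 7.7)/2.098 = -0.5720; ½·erfc(-0.5720) = 0.7907.
C = 30 × 0.7907 = 23.7 mg/L.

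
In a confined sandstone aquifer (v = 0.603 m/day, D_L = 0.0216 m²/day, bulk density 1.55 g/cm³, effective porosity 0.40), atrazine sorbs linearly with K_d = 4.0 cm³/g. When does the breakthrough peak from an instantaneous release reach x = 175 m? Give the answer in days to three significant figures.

4790 days

Retardation factor R = 1 + ρ_b·K_d/n = 1 + 1.55 × 4.0/0.40 = 16.50.
Sorption retards both mechanisms: v_R = v/R = 0.03655 m/day, D_R = D/R = 0.001309 m²/day.
Peak time from v_R²t² + 2D_R t − x² = 0: t = (√(D_R² + v_R²x²) − D_R)/v_R².
√(D_R² + v_R²x²) = √(0.001309² + 0.03655² × 175²) = 6.396; v_R² = 0.001336.
t = (6.396 − 0.001309)/0.001336 = 4790 days.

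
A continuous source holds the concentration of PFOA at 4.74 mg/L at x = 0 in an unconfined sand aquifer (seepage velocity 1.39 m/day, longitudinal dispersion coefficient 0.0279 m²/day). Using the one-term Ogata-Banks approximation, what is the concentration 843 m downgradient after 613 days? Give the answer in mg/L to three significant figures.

4.45 mg/L

For a continuous step input, C/C₀ ≈ ½·erfc((x−vt)/(2√(Dt))).
vt = 1.39 × 613 = 852.07 m and 2√(Dt) = 2√(0.0279 × 613) = 8.271 m.
Argument (x−vt)/(2√(Dt)) = (843 − 852.07)/8.271 = -1.097; ½·erfc(-1.097) = 0.9396.
C = 4.74 × 0.9396 = 4.45 mg/L.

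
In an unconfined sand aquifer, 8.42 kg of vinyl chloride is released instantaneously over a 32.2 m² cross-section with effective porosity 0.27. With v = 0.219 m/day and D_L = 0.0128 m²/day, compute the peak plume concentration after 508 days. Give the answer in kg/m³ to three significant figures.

The peak of an instantaneous 1D plume sits at x = vt; there the Gaussian factor is 1 and C_max = M/(n_e·A·√(4πDt)), where n_e·A is the pore area the mass is dissolved in.
√(4πDt) = √(4π × 0.0128 × 508) = 9.039 m, so C_max = 8.42/(0.27 × 32.2 × 9.039) = 0.107 kg/m³.

0.107 kg/m³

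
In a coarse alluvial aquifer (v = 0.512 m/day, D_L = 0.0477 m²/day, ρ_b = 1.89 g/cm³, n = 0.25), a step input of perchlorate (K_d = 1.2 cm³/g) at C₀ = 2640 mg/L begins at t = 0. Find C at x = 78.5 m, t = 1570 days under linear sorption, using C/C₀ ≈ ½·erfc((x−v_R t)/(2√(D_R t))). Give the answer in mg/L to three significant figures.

Retardation factor R = 1 + ρ_b·K_d/n = 1 + 1.89 × 1.2/0.25 = 10.07.
Sorption retards both mechanisms: v_R = v/R = 0.05084 m/day, D_R = D/R = 0.004737 m²/day.
v_R·t = 0.05084 × 1570 = 79.8188 m; 2√(D_R t) = 5.454 m; argument = (78.5 − 79.8188)/5.454 = -0.2418.
C = C₀ × ½·erfc(-0.2418) = 2640 × 0.6338 = 1670 mg/L.

1670 mg/L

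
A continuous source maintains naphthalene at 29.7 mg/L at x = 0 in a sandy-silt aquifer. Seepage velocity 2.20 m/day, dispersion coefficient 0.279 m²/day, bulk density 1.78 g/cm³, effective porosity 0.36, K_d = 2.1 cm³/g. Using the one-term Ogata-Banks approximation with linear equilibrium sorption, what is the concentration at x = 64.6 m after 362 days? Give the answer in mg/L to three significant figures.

Retardation factor R = 1 + ρ_b·K_d/n = 1 + 1.78 × 2.1/0.36 = 11.38.
Sorption retards both mechanisms: v_R = v/R = 0.1933 m/day, D_R = D/R = 0.02452 m²/day.
v_R·t = 0.1933 × 362 = 69.9746 m; 2√(D_R t) = 5.959 m; argument = (64.6 − 69.9746)/5.959 = -0.9019.
C = C₀ × ½·erfc(-0.9019) = 29.7 × 0.8989 = 26.7 mg/L.

26.7 mg/L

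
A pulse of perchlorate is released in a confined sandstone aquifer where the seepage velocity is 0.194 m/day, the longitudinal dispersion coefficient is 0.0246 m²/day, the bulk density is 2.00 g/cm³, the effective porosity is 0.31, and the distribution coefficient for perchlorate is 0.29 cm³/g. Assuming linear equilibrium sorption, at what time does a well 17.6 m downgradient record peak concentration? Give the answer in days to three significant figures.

Retardation factor R = 1 + ρ_b·K_d/n = 1 + 2.00 × 0.29/0.31 = 2.871.
Sorption retards both mechanisms: v_R = v/R = 0.06757 m/day, D_R = D/R = 0.008568 m²/day.
Peak time from v_R²t² + 2D_R t − x² = 0: t = (√(D_R² + v_R²x²) − D_R)/v_R².
√(D_R² + v_R²x²) = √(0.008568² + 0.06757² × 17.6²) = 1.189; v_R² = 0.004566.
t = (1.189 − 0.008568)/0.004566 = 259 days.

259 days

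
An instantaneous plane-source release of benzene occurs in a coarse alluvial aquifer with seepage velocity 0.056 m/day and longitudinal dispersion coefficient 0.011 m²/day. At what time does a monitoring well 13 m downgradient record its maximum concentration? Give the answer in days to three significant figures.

For the 1D instantaneous-source solution, setting ∂C/∂t = 0 at fixed x gives v²t² + 2Dt − x² = 0, so t = (√(D² + v²x²) − D)/v².
√(D² + v²x²) = √(0.011² + 0.056² × 13²) = 0.7281; v² = 0.003136.
t = (0.7281 − 0.011)/0.003136 = 229 days (vs. the pure-advection estimate x/v = 232 d).

229 days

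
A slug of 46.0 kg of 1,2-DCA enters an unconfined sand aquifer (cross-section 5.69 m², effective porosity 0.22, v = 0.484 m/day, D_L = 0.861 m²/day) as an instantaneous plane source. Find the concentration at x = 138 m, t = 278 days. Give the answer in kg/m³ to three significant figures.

0.662 kg/m³

For an instantaneous plane source, C(x,t) = M/(n_e·A·√(4πDt)) · exp(−(x−vt)²/(4Dt)), with n_e·A the pore (flow) area.
Plume center vt = 0.484 × 278 = 134.552 m, so the well at 138 m is 3.448 m downgradient of the peak.
√(4πDt) = 54.84 m, giving peak height M/(n_e·A·√(4πDt)) = 46.0/(0.22 × 5.69 × 54.84) = 0.6701 kg/m³.
(x−vt)²/(4Dt) = (3.448)²/(4 × 0.861 × 278) = 0.01242; exp(−0.01242) = 0.9877.
C = 0.6701 × 0.9877 = 0.662 kg/m³.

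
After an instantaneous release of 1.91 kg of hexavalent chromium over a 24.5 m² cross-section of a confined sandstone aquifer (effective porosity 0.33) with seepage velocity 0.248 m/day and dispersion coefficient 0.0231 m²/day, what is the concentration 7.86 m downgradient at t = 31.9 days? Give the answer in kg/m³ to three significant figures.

0.0776 kg/m³

For an instantaneous plane source, C(x,t) = M/(n_e·A·√(4πDt)) · exp(−(x−vt)²/(4Dt)), with n_e·A the pore (flow) area.
Plume center vt = 0.248 × 31.9 = 7.9112 m, so the well at 7.86 m is 0.0512 m upgradient of the peak.
√(4πDt) = 3.043 m, giving peak height M/(n_e·A·√(4πDt)) = 1.91/(0.33 × 24.5 × 3.043) = 0.07763 kg/m³.
(x−vt)²/(4Dt) = (-0.0512)²/(4 × 0.0231 × 31.9) = 0.0008894; exp(−0.0008894) = 0.9991.
C = 0.07763 × 0.9991 = 0.0776 kg/m³.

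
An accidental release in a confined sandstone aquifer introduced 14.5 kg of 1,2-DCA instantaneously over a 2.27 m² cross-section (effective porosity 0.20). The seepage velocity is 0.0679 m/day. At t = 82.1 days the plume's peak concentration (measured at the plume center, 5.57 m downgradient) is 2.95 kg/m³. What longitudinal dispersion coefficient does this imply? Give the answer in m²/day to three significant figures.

At the plume center C_max = M/(n_e·A·√(4πDt)), so D = M²/(4πt·(n_e·A·C_max)²).
n_e·A·C_max = 0.20 × 2.27 × 2.95 = 1.339 kg/m.
D = 14.5²/(4π × 82.1 × 1.339²) = 0.114 m²/day.

0.114 m²/day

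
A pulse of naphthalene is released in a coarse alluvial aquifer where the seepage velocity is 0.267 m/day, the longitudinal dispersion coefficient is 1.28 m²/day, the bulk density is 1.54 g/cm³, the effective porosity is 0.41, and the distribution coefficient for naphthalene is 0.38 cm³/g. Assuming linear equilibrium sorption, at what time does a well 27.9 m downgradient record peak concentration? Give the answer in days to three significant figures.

Retardation factor R = 1 + ρ_b·K_d/n = 1 + 1.54 × 0.38/0.41 = 2.427.
Sorption retards both mechanisms: v_R = v/R = 0.1100 m/day, D_R = D/R = 0.5274 m²/day.
Peak time from v_R²t² + 2D_R t − x² = 0: t = (√(D_R² + v_R²x²) − D_R)/v_R².
√(D_R² + v_R²x²) = √(0.5274² + 0.1100² × 27.9²) = 3.114; v_R² = 0.01210.
t = (3.114 − 0.5274)/0.01210 = 214 days.

214 days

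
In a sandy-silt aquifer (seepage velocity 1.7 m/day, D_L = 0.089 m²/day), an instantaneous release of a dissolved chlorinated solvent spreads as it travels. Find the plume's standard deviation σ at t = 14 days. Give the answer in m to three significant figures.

1.58 m

Dispersive spreading gives a Gaussian with σ² = 2Dt; advection only shifts the center.
σ = √(2 × 0.089 × 14) = 1.58 m.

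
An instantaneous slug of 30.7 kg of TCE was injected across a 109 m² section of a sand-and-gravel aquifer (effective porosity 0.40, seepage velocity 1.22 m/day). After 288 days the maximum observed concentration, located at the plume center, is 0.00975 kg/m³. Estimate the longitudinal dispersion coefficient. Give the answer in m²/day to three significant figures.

At the plume center C_max = M/(n_e·A·√(4πDt)), so D = M²/(4πt·(n_e·A·C_max)²).
n_e·A·C_max = 0.40 × 109 × 0.00975 = 0.4251 kg/m.
D = 30.7²/(4π × 288 × 0.4251²) = 1.44 m²/day.

1.44 m²/day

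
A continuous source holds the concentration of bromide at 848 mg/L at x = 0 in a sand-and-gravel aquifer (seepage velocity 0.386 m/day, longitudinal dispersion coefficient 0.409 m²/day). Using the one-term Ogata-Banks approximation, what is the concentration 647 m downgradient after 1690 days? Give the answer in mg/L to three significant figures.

For a continuous step input, C/C₀ ≈ ½·erfc((x−vt)/(2√(Dt))).
vt = 0.386 × 1690 = 652.34 m and 2√(Dt) = 2√(0.409 × 1690) = 52.58 m.
Argument (x−vt)/(2√(Dt)) = (647 − 652.34)/52.58 = -0.1016; ½·erfc(-0.1016) = 0.5571.
C = 848 × 0.5571 = 472 mg/L.

472 mg/L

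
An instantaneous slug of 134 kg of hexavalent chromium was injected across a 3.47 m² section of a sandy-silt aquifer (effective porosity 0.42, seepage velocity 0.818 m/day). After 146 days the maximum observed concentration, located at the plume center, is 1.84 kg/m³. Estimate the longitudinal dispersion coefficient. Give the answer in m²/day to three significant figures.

1.36 m²/day

At the plume center C_max = M/(n_e·A·√(4πDt)), so D = M²/(4πt·(n_e·A·C_max)²).
n_e·A·C_max = 0.42 × 3.47 × 1.84 = 2.682 kg/m.
D = 134²/(4π × 146 × 2.682²) = 1.36 m²/day.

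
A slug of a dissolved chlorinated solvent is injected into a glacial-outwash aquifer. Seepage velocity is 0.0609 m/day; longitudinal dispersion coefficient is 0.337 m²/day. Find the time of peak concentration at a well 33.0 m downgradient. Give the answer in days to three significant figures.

For the 1D instantaneous-source solution, setting ∂C/∂t = 0 at fixed x gives v²t² + 2Dt − x² = 0, so t = (√(D² + v²x²) − D)/v².
√(D² + v²x²) = √(0.337² + 0.0609² × 33.0²) = 2.038; v² = 0.00370881.
t = (2.038 − 0.337)/0.00370881 = 459 days (vs. the pure-advection estimate x/v = 542 d).

459 days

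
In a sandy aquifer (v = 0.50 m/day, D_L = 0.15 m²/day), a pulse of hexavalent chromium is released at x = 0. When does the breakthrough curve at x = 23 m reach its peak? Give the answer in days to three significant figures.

45.4 days

For the 1D instantaneous-source solution, setting ∂C/∂t = 0 at fixed x gives v²t² + 2Dt − x² = 0, so t = (√(D² + v²x²) − D)/v².
√(D² + v²x²) = √(0.15² + 0.50² × 23²) = 11.50; v² = 0.25.
t = (11.50 − 0.15)/0.25 = 45.4 days (vs. the pure-advection estimate x/v = 46.0 d).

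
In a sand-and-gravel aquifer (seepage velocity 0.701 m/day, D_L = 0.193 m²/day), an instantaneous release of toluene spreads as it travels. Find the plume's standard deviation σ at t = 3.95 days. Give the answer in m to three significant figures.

Dispersive spreading gives a Gaussian with σ² = 2Dt; advection only shifts the center.
σ = √(2 × 0.193 × 3.95) = 1.23 m.

1.23 m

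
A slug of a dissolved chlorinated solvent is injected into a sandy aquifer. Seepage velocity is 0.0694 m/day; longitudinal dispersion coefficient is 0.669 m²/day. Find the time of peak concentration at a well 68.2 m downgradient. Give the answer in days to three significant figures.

For the 1D instantaneous-source solution, setting ∂C/∂t = 0 at fixed x gives v²t² + 2Dt − x² = 0, so t = (√(D² + v²x²) − D)/v².
√(D² + v²x²) = √(0.669² + 0.0694² × 68.2²) = 4.780; v² = 0.00481636.
t = (4.780 − 0.669)/0.00481636 = 854 days (vs. the pure-advection estimate x/v = 983 d).

854 days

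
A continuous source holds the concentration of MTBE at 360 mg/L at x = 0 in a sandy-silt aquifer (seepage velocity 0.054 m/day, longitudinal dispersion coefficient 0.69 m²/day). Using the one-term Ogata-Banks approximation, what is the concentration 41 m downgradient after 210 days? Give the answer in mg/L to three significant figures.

For a continuous step input, C/C₀ ≈ ½·erfc((x−vt)/(2√(Dt))).
vt = 0.054 × 210 = 11.34 m and 2√(Dt) = 2√(0.69 × 210) = 24.07 m.
Argument (x−vt)/(2√(Dt)) = (41 − 11.34)/24.07 = 1.232; ½·erfc(1.232) = 0.04073.
C = 360 × 0.04073 = 14.7 mg/L.

14.7 mg/L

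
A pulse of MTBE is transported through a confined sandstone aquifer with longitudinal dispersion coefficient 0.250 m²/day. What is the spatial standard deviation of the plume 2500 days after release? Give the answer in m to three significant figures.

35.4 m

Dispersive spreading gives a Gaussian with σ² = 2Dt; advection only shifts the center.
σ = √(2 × 0.250 × 2500) = 35.4 m.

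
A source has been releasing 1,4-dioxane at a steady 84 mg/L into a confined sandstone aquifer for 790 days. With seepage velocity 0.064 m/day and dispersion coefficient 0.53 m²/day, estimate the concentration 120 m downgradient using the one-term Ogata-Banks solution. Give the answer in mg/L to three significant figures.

0.689 mg/L

For a continuous step input, C/C₀ ≈ ½·erfc((x−vt)/(2√(Dt))).
vt = 0.064 × 790 = 50.56 m and 2√(Dt) = 2√(0.53 × 790) = 40.92 m.
Argument (x−vt)/(2√(Dt)) = (120 − 50.56)/40.92 = 1.697; ½·erfc(1.697) = 0.008199.
C = 84 × 0.008199 = 0.689 mg/L.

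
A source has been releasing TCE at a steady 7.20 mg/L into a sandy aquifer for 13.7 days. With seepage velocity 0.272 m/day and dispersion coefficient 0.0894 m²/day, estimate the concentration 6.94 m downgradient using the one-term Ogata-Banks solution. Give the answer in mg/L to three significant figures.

0.144 mg/L

For a continuous step input, C/C₀ ≈ ½·erfc((x−vt)/(2√(Dt))).
vt = 0.272 × 13.7 = 3.7264 m and 2√(Dt) = 2√(0.0894 × 13.7) = 2.213 m.
Argument (x−vt)/(2√(Dt)) = (6.94 − 3.7264)/2.213 = 1.452; ½·erfc(1.452) = 0.02002.
C = 7.20 × 0.02002 = 0.144 mg/L.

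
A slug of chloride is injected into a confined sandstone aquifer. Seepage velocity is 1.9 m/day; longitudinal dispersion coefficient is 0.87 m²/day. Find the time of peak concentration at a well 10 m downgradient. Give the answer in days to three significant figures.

5.03 days

For the 1D instantaneous-source solution, setting ∂C/∂t = 0 at fixed x gives v²t² + 2Dt − x² = 0, so t = (√(D² + v²x²) − D)/v².
√(D² + v²x²) = √(0.87² + 1.9² × 10²) = 19.02; v² = 3.61.
t = (19.02 − 0.87)/3.61 = 5.03 days (vs. the pure-advection estimate x/v = 5.26 d).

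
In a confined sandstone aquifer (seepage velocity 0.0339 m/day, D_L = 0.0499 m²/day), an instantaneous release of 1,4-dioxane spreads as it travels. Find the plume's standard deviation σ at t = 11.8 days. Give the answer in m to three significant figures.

1.09 m

Dispersive spreading gives a Gaussian with σ² = 2Dt; advection only shifts the center.
σ = √(2 × 0.0499 × 11.8) = 1.09 m.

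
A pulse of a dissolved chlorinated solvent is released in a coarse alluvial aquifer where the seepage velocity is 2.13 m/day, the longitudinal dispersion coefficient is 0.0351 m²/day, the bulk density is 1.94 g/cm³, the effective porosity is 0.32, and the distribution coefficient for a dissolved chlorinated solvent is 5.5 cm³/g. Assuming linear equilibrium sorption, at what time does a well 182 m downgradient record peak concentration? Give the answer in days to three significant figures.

Retardation factor R = 1 + ρ_b·K_d/n = 1 + 1.94 × 5.5/0.32 = 34.34.
Sorption retards both mechanisms: v_R = v/R = 0.06203 m/day, D_R = D/R = 0.001022 m²/day.
Peak time from v_R²t² + 2D_R t − x² = 0: t = (√(D_R² + v_R²x²) − D_R)/v_R².
√(D_R² + v_R²x²) = √(0.001022² + 0.06203² × 182²) = 11.29; v_R² = 0.003848.
t = (11.29 − 0.001022)/0.003848 = 2930 days.

2930 days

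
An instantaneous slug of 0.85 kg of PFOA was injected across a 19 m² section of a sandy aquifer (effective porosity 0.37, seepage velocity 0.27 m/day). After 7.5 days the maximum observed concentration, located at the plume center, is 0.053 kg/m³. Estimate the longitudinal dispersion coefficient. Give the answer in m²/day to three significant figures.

At the plume center C_max = M/(n_e·A·√(4πDt)), so D = M²/(4πt·(n_e·A·C_max)²).
n_e·A·C_max = 0.37 × 19 × 0.053 = 0.3726 kg/m.
D = 0.85²/(4π × 7.5 × 0.3726²) = 0.0552 m²/day.

0.0552 m²/day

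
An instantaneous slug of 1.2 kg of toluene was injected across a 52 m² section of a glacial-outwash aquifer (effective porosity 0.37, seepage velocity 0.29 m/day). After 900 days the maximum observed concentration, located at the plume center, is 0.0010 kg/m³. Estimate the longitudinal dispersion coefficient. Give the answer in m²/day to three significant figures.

At the plume center C_max = M/(n_e·A·√(4πDt)), so D = M²/(4πt·(n_e·A·C_max)²).
n_e·A·C_max = 0.37 × 52 × 0.0010 = 0.01924 kg/m.
D = 1.2²/(4π × 900 × 0.01924²) = 0.344 m²/day.

0.344 m²/day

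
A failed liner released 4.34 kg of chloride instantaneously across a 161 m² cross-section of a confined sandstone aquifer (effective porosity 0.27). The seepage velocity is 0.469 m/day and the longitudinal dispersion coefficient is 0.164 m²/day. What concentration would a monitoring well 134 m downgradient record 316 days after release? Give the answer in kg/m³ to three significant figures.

0.00148 kg/m³

For an instantaneous plane source, C(x,t) = M/(n_e·A·√(4πDt)) · exp(−(x−vt)²/(4Dt)), with n_e·A the pore (flow) area.
Plume center vt = 0.469 × 316 = 148.204 m, so the well at 134 m is 14.204 m upgradient of the peak.
√(4πDt) = 25.52 m, giving peak height M/(n_e·A·√(4πDt)) = 4.34/(0.27 × 161 × 25.52) = 0.003912 kg/m³.
(x−vt)²/(4Dt) = (-14.204)²/(4 × 0.164 × 316) = 0.9733; exp(−0.9733) = 0.3778.
C = 0.003912 × 0.3778 = 0.00148 kg/m³.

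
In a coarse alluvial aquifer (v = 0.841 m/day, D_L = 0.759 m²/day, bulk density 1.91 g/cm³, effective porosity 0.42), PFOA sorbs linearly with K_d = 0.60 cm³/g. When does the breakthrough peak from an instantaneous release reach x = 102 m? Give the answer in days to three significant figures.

Retardation factor R = 1 + ρ_b·K_d/n = 1 + 1.91 × 0.60/0.42 = 3.729.
Sorption retards both mechanisms: v_R = v/R = 0.2255 m/day, D_R = D/R = 0.2035 m²/day.
Peak time from v_R²t² + 2D_R t − x² = 0: t = (√(D_R² + v_R²x²) − D_R)/v_R².
√(D_R² + v_R²x²) = √(0.2035² + 0.2255² × 102²) = 23.00; v_R² = 0.05085.
t = (23.00 − 0.2035)/0.05085 = 448 days.

448 days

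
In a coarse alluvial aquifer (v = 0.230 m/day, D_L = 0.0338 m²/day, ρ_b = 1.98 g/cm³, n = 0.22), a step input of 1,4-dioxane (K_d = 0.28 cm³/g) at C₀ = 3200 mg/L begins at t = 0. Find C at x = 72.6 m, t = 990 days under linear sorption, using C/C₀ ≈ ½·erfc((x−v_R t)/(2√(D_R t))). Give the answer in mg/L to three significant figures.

Retardation factor R = 1 + ρ_b·K_d/n = 1 + 1.98 × 0.28/0.22 = 3.520.
Sorption retards both mechanisms: v_R = v/R = 0.06534 m/day, D_R = D/R = 0.009602 m²/day.
v_R·t = 0.06534 × 990 = 64.6866 m; 2√(D_R t) = 6.166 m; argument = (72.6 − 64.6866)/6.166 = 1.283.
C = C₀ × ½·erfc(1.283) = 3200 × 0.03481 = 111 mg/L.

111 mg/L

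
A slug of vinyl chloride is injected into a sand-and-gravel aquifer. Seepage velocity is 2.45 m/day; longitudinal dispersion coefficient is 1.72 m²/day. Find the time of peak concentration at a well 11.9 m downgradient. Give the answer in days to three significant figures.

4.58 days

For the 1D instantaneous-source solution, setting ∂C/∂t = 0 at fixed x gives v²t² + 2Dt − x² = 0, so t = (√(D² + v²x²) − D)/v².
√(D² + v²x²) = √(1.72² + 2.45² × 11.9²) = 29.21; v² = 6.0025.
t = (29.21 − 1.72)/6.0025 = 4.58 days (vs. the pure-advection estimate x/v = 4.86 d).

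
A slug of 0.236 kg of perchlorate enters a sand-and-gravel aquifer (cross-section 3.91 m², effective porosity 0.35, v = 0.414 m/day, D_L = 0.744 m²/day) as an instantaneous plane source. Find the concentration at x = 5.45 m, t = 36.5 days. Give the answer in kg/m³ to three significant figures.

For an instantaneous plane source, C(x,t) = M/(n_e·A·√(4πDt)) · exp(−(x−vt)²/(4Dt)), with n_e·A the pore (flow) area.
Plume center vt = 0.414 × 36.5 = 15.111 m, so the well at 5.45 m is 9.661 m upgradient of the peak.
√(4πDt) = 18.47 m, giving peak height M/(n_e·A·√(4πDt)) = 0.236/(0.35 × 3.91 × 18.47) = 0.009337 kg/m³.
(x−vt)²/(4Dt) = (-9.661)²/(4 × 0.744 × 36.5) = 0.8592; exp(−0.8592) = 0.4235.
C = 0.009337 × 0.4235 = 0.00395 kg/m³.

0.00395 kg/m³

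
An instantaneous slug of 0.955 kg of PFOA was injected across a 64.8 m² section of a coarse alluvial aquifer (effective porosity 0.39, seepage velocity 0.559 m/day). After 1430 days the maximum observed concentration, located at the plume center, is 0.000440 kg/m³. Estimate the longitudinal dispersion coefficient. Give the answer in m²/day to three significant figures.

At the plume center C_max = M/(n_e·A·√(4πDt)), so D = M²/(4πt·(n_e·A·C_max)²).
n_e·A·C_max = 0.39 × 64.8 × 0.000440 = 0.01112 kg/m.
D = 0.955²/(4π × 1430 × 0.01112²) = 0.410 m²/day.

0.410 m²/day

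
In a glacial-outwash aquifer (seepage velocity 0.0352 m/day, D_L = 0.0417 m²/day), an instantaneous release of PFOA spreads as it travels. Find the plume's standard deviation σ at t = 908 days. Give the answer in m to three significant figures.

8.70 m

Dispersive spreading gives a Gaussian with σ² = 2Dt; advection only shifts the center.
σ = √(2 × 0.0417 × 908) = 8.70 m.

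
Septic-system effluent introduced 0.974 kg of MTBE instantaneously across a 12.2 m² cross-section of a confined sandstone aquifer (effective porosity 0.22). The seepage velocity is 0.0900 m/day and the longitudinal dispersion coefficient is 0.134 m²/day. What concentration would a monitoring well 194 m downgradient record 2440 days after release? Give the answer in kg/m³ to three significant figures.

0.00343 kg/m³

For an instantaneous plane source, C(x,t) = M/(n_e·A·√(4πDt)) · exp(−(x−vt)²/(4Dt)), with n_e·A the pore (flow) area.
Plume center vt = 0.0900 × 2440 = 219.6 m, so the well at 194 m is 25.6 m upgradient of the peak.
√(4πDt) = 64.10 m, giving peak height M/(n_e·A·√(4πDt)) = 0.974/(0.22 × 12.2 × 64.10) = 0.005661 kg/m³.
(x−vt)²/(4Dt) = (-25.6)²/(4 × 0.134 × 2440) = 0.5011; exp(−0.5011) = 0.6059.
C = 0.005661 × 0.6059 = 0.00343 kg/m³.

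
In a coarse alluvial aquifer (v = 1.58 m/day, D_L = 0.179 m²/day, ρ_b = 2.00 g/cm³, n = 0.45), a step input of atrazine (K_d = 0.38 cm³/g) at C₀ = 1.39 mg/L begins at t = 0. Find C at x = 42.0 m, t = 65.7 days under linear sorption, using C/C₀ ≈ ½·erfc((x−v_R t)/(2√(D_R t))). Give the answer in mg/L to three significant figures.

0.175 mg/L

Retardation factor R = 1 + ρ_b·K_d/n = 1 + 2.00 × 0.38/0.45 = 2.689.
Sorption retards both mechanisms: v_R = v/R = 0.5876 m/day, D_R = D/R = 0.06657 m²/day.
v_R·t = 0.5876 × 65.7 = 38.60532 m; 2√(D_R t) = 4.183 m; argument = (42.0 − 38.60532)/4.183 = 0.8115.
C = C₀ × ½·erfc(0.8115) = 1.39 × 0.1256 = 0.175 mg/L.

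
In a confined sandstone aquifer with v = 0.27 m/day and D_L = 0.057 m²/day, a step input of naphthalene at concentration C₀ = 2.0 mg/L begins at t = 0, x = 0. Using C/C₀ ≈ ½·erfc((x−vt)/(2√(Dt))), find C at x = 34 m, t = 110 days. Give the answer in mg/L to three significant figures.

0.225 mg/L

For a continuous step input, C/C₀ ≈ ½·erfc((x−vt)/(2√(Dt))).
vt = 0.27 × 110 = 29.7 m and 2√(Dt) = 2√(0.057 × 110) = 5.008 m.
Argument (x−vt)/(2√(Dt)) = (34 − 29.7)/5.008 = 0.8586; ½·erfc(0.8586) = 0.1123.
C = 2.0 × 0.1123 = 0.225 mg/L.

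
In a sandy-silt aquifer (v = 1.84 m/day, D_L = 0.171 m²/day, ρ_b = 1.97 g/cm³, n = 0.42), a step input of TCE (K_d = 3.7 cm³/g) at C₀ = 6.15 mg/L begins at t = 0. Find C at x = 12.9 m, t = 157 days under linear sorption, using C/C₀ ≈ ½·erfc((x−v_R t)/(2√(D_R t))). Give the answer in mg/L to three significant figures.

Retardation factor R = 1 + ρ_b·K_d/n = 1 + 1.97 × 3.7/0.42 = 18.35.
Sorption retards both mechanisms: v_R = v/R = 0.1003 m/day, D_R = D/R = 0.009319 m²/day.
v_R·t = 0.1003 × 157 = 15.7471 m; 2√(D_R t) = 2.419 m; argument = (12.9 − 15.7471)/2.419 = -1.177.
C = C₀ × ½·erfc(-1.177) = 6.15 × 0.9520 = 5.85 mg/L.

5.85 mg/L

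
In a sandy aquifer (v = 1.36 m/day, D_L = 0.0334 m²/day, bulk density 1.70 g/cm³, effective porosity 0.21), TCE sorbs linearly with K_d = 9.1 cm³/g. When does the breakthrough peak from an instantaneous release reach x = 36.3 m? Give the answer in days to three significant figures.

Retardation factor R = 1 + ρ_b·K_d/n = 1 + 1.70 × 9.1/0.21 = 74.67.
Sorption retards both mechanisms: v_R = v/R = 0.01821 m/day, D_R = D/R = 0.0004473 m²/day.
Peak time from v_R²t² + 2D_R t − x² = 0: t = (√(D_R² + v_R²x²) − D_R)/v_R².
√(D_R² + v_R²x²) = √(0.0004473² + 0.01821² × 36.3²) = 0.6610; v_R² = 0.0003316.
t = (0.6610 − 0.0004473)/0.0003316 = 1990 days.

1990 days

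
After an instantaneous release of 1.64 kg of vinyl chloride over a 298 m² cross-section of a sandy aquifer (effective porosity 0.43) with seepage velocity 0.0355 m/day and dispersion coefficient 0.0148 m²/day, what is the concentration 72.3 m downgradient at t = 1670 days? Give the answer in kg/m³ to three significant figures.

0.000131 kg/m³

For an instantaneous plane source, C(x,t) = M/(n_e·A·√(4πDt)) · exp(−(x−vt)²/(4Dt)), with n_e·A the pore (flow) area.
Plume center vt = 0.0355 × 1670 = 59.285 m, so the well at 72.3 m is 13.015 m downgradient of the peak.
√(4πDt) = 17.62 m, giving peak height M/(n_e·A·√(4πDt)) = 1.64/(0.43 × 298 × 17.62) = 0.0007264 kg/m³.
(x−vt)²/(4Dt) = (13.015)²/(4 × 0.0148 × 1670) = 1.713; exp(−1.713) = 0.1803.
C = 0.0007264 × 0.1803 = 0.000131 kg/m³.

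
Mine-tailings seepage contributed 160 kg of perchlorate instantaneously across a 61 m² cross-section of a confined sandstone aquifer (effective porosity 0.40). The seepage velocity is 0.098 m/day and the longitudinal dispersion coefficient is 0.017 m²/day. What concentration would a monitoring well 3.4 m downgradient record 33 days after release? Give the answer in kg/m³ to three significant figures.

2.44 kg/m³

For an instantaneous plane source, C(x,t) = M/(n_e·A·√(4πDt)) · exp(−(x−vt)²/(4Dt)), with n_e·A the pore (flow) area.
Plume center vt = 0.098 × 33 = 3.234 m, so the well at 3.4 m is 0.166 m downgradient of the peak.
√(4πDt) = 2.655 m, giving peak height M/(n_e·A·√(4πDt)) = 160/(0.40 × 61 × 2.655) = 2.470 kg/m³.
(x−vt)²/(4Dt) = (0.166)²/(4 × 0.017 × 33) = 0.01228; exp(−0.01228) = 0.9878.
C = 2.470 × 0.9878 = 2.44 kg/m³.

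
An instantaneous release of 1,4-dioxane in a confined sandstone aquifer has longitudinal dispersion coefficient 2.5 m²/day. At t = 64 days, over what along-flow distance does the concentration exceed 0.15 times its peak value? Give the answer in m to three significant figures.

The plume is Gaussian with σ = √(2Dt) = √(2 × 2.5 × 64) = 17.89 m.
C/C_peak = exp(−Δx²/(2σ²)) = 0.15 ⇒ Δx = σ·√(−2 ln 0.15) = 17.89 × 1.948 = 34.85 m.
Width = 2Δx = 69.7 m.

69.7 m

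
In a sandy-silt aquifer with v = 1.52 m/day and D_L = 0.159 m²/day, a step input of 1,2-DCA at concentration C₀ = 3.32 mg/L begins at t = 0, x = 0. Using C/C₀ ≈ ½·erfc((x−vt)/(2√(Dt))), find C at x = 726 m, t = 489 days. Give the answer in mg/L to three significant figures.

For a continuous step input, C/C₀ ≈ ½·erfc((x−vt)/(2√(Dt))).
vt = 1.52 × 489 = 743.28 m and 2√(Dt) = 2√(0.159 × 489) = 17.64 m.
Argument (x−vt)/(2√(Dt)) = (726 − 743.28)/17.64 = -0.9796; ½·erfc(-0.9796) = 0.9170.
C = 3.32 × 0.9170 = 3.04 mg/L.

3.04 mg/L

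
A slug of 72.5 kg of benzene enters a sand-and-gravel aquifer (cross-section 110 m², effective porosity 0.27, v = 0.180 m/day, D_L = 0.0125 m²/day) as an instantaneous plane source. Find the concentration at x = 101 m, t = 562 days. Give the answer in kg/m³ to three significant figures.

For an instantaneous plane source, C(x,t) = M/(n_e·A·√(4πDt)) · exp(−(x−vt)²/(4Dt)), with n_e·A the pore (flow) area.
Plume center vt = 0.180 × 562 = 101.16 m, so the well at 101 m is 0.16 m upgradient of the peak.
√(4πDt) = 9.396 m, giving peak height M/(n_e·A·√(4πDt)) = 72.5/(0.27 × 110 × 9.396) = 0.2598 kg/m³.
(x−vt)²/(4Dt) = (-0.16)²/(4 × 0.0125 × 562) = 0.0009110; exp(−0.0009110) = 0.9991.
C = 0.2598 × 0.9991 = 0.260 kg/m³.

0.260 kg/m³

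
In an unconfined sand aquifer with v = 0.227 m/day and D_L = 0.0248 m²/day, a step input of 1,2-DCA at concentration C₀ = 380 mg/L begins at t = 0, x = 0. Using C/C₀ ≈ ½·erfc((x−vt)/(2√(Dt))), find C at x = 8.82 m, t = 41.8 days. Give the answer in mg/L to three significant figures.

For a continuous step input, C/C₀ ≈ ½·erfc((x−vt)/(2√(Dt))).
vt = 0.227 × 41.8 = 9.4886 m and 2√(Dt) = 2√(0.0248 × 41.8) = 2.036 m.
Argument (x−vt)/(2√(Dt)) = (8.82 − 9.4886)/2.036 = -0.3284; ½·erfc(-0.3284) = 0.6788.
C = 380 × 0.6788 = 258 mg/L.

258 mg/L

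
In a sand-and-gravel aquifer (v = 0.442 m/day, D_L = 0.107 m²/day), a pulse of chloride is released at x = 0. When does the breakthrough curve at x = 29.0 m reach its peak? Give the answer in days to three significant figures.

For the 1D instantaneous-source solution, setting ∂C/∂t = 0 at fixed x gives v²t² + 2Dt − x² = 0, so t = (√(D² + v²x²) − D)/v².
√(D² + v²x²) = √(0.107² + 0.442² × 29.0²) = 12.82; v² = 0.195364.
t = (12.82 − 0.107)/0.195364 = 65.1 days (vs. the pure-advection estimate x/v = 65.6 d).

65.1 days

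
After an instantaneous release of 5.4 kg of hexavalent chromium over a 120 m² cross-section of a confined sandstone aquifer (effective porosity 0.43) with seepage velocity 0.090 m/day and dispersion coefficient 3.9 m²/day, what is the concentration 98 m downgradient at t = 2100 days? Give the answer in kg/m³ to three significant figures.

For an instantaneous plane source, C(x,t) = M/(n_e·A·√(4πDt)) · exp(−(x−vt)²/(4Dt)), with n_e·A the pore (flow) area.
Plume center vt = 0.090 × 2100 = 189 m, so the well at 98 m is 91 m upgradient of the peak.
√(4πDt) = 320.8 m, giving peak height M/(n_e·A·√(4πDt)) = 5.4/(0.43 × 120 × 320.8) = 0.0003262 kg/m³.
(x−vt)²/(4Dt) = (-91)²/(4 × 3.9 × 2100) = 0.2528; exp(−0.2528) = 0.7766.
C = 0.0003262 × 0.7766 = 0.000253 kg/m³.

0.000253 kg/m³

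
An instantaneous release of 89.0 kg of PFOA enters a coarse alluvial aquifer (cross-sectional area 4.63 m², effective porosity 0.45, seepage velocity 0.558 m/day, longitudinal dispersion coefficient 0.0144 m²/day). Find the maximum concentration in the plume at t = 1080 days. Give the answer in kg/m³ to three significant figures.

The peak of an instantaneous 1D plume sits at x = vt; there the Gaussian factor is 1 and C_max = M/(n_e·A·√(4πDt)), where n_e·A is the pore area the mass is dissolved in.
√(4πDt) = √(4π × 0.0144 × 1080) = 13.98 m, so C_max = 89.0/(0.45 × 4.63 × 13.98) = 3.06 kg/m³.

3.06 kg/m³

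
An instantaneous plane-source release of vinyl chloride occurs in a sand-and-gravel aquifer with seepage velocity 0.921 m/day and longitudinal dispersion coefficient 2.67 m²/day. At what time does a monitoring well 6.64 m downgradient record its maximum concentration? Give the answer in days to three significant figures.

4.72 days

For the 1D instantaneous-source solution, setting ∂C/∂t = 0 at fixed x gives v²t² + 2Dt − x² = 0, so t = (√(D² + v²x²) − D)/v².
√(D² + v²x²) = √(2.67² + 0.921² × 6.64²) = 6.673; v² = 0.848241.
t = (6.673 − 2.67)/0.848241 = 4.72 days (vs. the pure-advection estimate x/v = 7.21 d).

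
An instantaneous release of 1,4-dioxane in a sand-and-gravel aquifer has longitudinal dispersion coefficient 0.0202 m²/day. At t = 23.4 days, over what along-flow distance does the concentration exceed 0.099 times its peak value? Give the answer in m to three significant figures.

4.18 m

The plume is Gaussian with σ = √(2Dt) = √(2 × 0.0202 × 23.4) = 0.9723 m.
C/C_peak = exp(−Δx²/(2σ²)) = 0.099 ⇒ Δx = σ·√(−2 ln 0.099) = 0.9723 × 2.151 = 2.091 m.
Width = 2Δx = 4.18 m.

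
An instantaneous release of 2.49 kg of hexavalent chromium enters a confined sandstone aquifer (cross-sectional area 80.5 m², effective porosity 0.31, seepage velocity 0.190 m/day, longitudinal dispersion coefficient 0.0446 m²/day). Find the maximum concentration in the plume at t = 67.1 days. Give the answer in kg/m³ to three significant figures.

The peak of an instantaneous 1D plume sits at x = vt; there the Gaussian factor is 1 and C_max = M/(n_e·A·√(4πDt)), where n_e·A is the pore area the mass is dissolved in.
√(4πDt) = √(4π × 0.0446 × 67.1) = 6.132 m, so C_max = 2.49/(0.31 × 80.5 × 6.132) = 0.0163 kg/m³.

0.0163 kg/m³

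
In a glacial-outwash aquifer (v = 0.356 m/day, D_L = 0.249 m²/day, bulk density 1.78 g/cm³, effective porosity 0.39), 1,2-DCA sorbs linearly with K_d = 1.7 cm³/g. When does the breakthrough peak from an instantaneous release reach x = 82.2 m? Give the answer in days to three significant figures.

Retardation factor R = 1 + ρ_b·K_d/n = 1 + 1.78 × 1.7/0.39 = 8.759.
Sorption retards both mechanisms: v_R = v/R = 0.04064 m/day, D_R = D/R = 0.02843 m²/day.
Peak time from v_R²t² + 2D_R t − x² = 0: t = (√(D_R² + v_R²x²) − D_R)/v_R².
√(D_R² + v_R²x²) = √(0.02843² + 0.04064² × 82.2²) = 3.341; v_R² = 0.001652.
t = (3.341 − 0.02843)/0.001652 = 2010 days.

2010 days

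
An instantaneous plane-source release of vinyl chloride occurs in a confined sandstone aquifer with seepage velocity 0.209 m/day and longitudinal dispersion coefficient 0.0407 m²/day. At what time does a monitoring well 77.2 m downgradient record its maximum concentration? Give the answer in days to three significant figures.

368 days

For the 1D instantaneous-source solution, setting ∂C/∂t = 0 at fixed x gives v²t² + 2Dt − x² = 0, so t = (√(D² + v²x²) − D)/v².
√(D² + v²x²) = √(0.0407² + 0.209² × 77.2²) = 16.13; v² = 0.043681.
t = (16.13 − 0.0407)/0.043681 = 368 days (vs. the pure-advection estimate x/v = 369 d).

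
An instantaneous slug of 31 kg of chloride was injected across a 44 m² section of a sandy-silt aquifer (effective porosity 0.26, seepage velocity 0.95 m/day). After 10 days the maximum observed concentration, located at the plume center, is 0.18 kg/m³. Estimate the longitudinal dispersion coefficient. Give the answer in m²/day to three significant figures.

At the plume center C_max = M/(n_e·A·√(4πDt)), so D = M²/(4πt·(n_e·A·C_max)²).
n_e·A·C_max = 0.26 × 44 × 0.18 = 2.059 kg/m.
D = 31²/(4π × 10 × 2.059²) = 1.80 m²/day.

1.80 m²/day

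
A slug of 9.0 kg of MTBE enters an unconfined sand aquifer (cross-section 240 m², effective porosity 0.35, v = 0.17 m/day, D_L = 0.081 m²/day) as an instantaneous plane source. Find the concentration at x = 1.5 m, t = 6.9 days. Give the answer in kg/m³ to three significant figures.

0.0385 kg/m³

For an instantaneous plane source, C(x,t) = M/(n_e·A·√(4πDt)) · exp(−(x−vt)²/(4Dt)), with n_e·A the pore (flow) area.
Plume center vt = 0.17 × 6.9 = 1.173 m, so the well at 1.5 m is 0.327 m downgradient of the peak.
√(4πDt) = 2.650 m, giving peak height M/(n_e·A·√(4πDt)) = 9.0/(0.35 × 240 × 2.650) = 0.04043 kg/m³.
(x−vt)²/(4Dt) = (0.327)²/(4 × 0.081 × 6.9) = 0.04783; exp(−0.04783) = 0.9533.
C = 0.04043 × 0.9533 = 0.0385 kg/m³.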